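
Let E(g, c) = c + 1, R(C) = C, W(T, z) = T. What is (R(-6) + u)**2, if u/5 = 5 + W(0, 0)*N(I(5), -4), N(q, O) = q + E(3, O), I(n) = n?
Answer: 361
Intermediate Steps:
E(g, c) = 1 + c
N(q, O) = 1 + O + q (N(q, O) = q + (1 + O) = 1 + O + q)
u = 25 (u = 5*(5 + 0*(1 - 4 + 5)) = 5*(5 + 0*2) = 5*(5 + 0) = 5*5 = 25)
(R(-6) + u)**2 = (-6 + 25)**2 = 19**2 = 361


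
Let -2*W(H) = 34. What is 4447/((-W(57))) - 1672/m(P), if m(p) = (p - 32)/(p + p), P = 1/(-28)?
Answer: 3932111/15249 ≈ 257.86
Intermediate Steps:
W(H) = -17 (W(H) = -½*34 = -17)
P = -1/28 ≈ -0.035714
m(p) = (-32 + p)/(2*p) (m(p) = (-32 + p)/((2*p)) = (-32 + p)*(1/(2*p)) = (-32 + p)/(2*p))
4447/((-W(57))) - 1672/m(P) = 4447/((-1*(-17))) - 1672*(-1/(14*(-32 - 1/28))) = 4447/17 - 1672/((½)*(-28)*(-897/28)) = 4447*(1/17) - 1672/897/2 = 4447/17 - 1672*2/897 = 4447/17 - 3344/897 = 3932111/15249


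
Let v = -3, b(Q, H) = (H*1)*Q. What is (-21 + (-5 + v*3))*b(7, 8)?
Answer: -1960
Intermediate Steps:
b(Q, H) = H*Q
(-21 + (-5 + v*3))*b(7, 8) = (-21 + (-5 - 3*3))*(8*7) = (-21 + (-5 - 9))*56 = (-21 - 14)*56 = -35*56 = -1960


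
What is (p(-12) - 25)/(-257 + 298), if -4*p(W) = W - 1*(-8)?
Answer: -24/41 ≈ -0.58537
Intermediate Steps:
p(W) = -2 - W/4 (p(W) = -(W - 1*(-8))/4 = -(W + 8)/4 = -(8 + W)/4 = -2 - W/4)
(p(-12) - 25)/(-257 + 298) = ((-2 - ¼*(-12)) - 25)/(-257 + 298) = ((-2 + 3) - 25)/41 = (1 - 25)*(1/41) = -24*1/41 = -24/41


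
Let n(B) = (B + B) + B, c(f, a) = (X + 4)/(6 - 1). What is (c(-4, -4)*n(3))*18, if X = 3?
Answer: 1134/5 ≈ 226.80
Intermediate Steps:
c(f, a) = 7/5 (c(f, a) = (3 + 4)/(6 - 1) = 7/5)
n(B) = 3*B (n(B) = 2*B + B = 3*B)
(c(-4, -4)*n(3))*18 = (7*(3*3)/5)*18 = ((7/5)*9)*18 = (63/5)*18 = 1134/5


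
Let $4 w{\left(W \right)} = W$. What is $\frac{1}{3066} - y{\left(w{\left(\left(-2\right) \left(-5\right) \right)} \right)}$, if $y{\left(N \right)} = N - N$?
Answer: $\frac{1}{3066} \approx 0.00032616$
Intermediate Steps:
$w{\left(W \right)} = \frac{W}{4}$
$y{\left(N \right)} = 0$
$\frac{1}{3066} - y{\left(w{\left(\left(-2\right) \left(-5\right) \right)} \right)} = \frac{1}{3066} - 0 = \frac{1}{3066} + 0 = \frac{1}{3066}$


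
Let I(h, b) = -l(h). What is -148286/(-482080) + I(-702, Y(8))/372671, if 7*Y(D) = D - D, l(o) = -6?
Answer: 27632392193/89828617840 ≈ 0.30761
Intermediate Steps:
Y(D) = 0 (Y(D) = (D - D)/7 = (1/7)*0 = 0)
I(h, b) = 6 (I(h, b) = -1*(-6) = 6)
-148286/(-482080) + I(-702, Y(8))/372671 = -148286/(-482080) + 6/372671 = -148286*(-1/482080) + 6*(1/372671) = 74143/241040 + 6/372671 = 27632392193/89828617840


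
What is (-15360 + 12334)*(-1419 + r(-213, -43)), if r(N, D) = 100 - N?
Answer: 3346756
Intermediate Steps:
(-15360 + 12334)*(-1419 + r(-213, -43)) = (-15360 + 12334)*(-1419 + (100 - 1*(-213))) = -3026*(-1419 + (100 + 213)) = -3026*(-1419 + 313) = -3026*(-1106) = 3346756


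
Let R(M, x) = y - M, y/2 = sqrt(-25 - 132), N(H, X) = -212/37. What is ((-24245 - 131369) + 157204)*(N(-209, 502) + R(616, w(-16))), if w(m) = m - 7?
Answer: -36576360/37 + 3180*I*sqrt(157) ≈ -9.8855e+5 + 39845.0*I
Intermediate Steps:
N(H, X) = -212/37 (N(H, X) = -212*1/37 = -212/37)
y = 2*I*sqrt(157) (y = 2*sqrt(-25 - 132) = 2*sqrt(-157) = 2*(I*sqrt(157)) = 2*I*sqrt(157) ≈ 25.06*I)
w(m) = -7 + m
R(M, x) = -M + 2*I*sqrt(157) (R(M, x) = 2*I*sqrt(157) - M = -M + 2*I*sqrt(157))
((-24245 - 131369) + 157204)*(N(-209, 502) + R(616, w(-16))) = ((-24245 - 131369) + 157204)*(-212/37 + (-1*616 + 2*I*sqrt(157))) = (-155614 + 157204)*(-212/37 + (-616 + 2*I*sqrt(157))) = 1590*(-23004/37 + 2*I*sqrt(157)) = -36576360/37 + 3180*I*sqrt(157)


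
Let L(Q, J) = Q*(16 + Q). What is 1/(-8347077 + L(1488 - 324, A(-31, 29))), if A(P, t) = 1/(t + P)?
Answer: -1/6973557 ≈ -1.4340e-7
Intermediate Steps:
A(P, t) = 1/(P + t)
1/(-8347077 + L(1488 - 324, A(-31, 29))) = 1/(-8347077 + (1488 - 324)*(16 + (1488 - 324))) = 1/(-8347077 + 1164*(16 + 1164)) = 1/(-8347077 + 1164*1180) = 1/(-8347077 + 1373520) = 1/(-6973557) = -1/6973557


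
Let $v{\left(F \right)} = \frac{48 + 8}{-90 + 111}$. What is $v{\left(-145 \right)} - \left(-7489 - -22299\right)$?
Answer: $- \frac{44422}{3} \approx -14807.0$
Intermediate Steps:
$v{\left(F \right)} = \frac{8}{3}$ ($v{\left(F \right)} = \frac{56}{21} = 56 \cdot \frac{1}{21} = \frac{8}{3}$)
$v{\left(-145 \right)} - \left(-7489 - -22299\right) = \frac{8}{3} - \left(-7489 - -22299\right) = \frac{8}{3} - \left(-7489 + 22299\right) = \frac{8}{3} - 14810 = - \frac{44422}{3}$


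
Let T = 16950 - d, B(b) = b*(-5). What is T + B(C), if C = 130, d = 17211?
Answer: -911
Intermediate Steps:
B(b) = -5*b
T = -261 (T = 16950 - 1*17211 = 16950 - 17211 = -261)
T + B(C) = -261 - 5*130 = -261 - 650 = -911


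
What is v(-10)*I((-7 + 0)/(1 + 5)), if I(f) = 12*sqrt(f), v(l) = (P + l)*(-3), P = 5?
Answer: 30*I*sqrt(42) ≈ 194.42*I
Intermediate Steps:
v(l) = -15 - 3*l (v(l) = (5 + l)*(-3) = -15 - 3*l)
v(-10)*I((-7 + 0)/(1 + 5)) = (-15 - 3*(-10))*(12*sqrt((-7 + 0)/(1 + 5))) = (-15 + 30)*(12*sqrt(-7/6)) = 15*(12*sqrt(-7*1/6)) = 15*(12*sqrt(-7/6)) = 15*(12*(I*sqrt(42)/6)) = 15*(2*I*sqrt(42)) = 30*I*sqrt(42)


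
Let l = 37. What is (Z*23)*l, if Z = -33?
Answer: -28083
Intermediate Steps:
(Z*23)*l = -33*23*37 = -759*37 = -28083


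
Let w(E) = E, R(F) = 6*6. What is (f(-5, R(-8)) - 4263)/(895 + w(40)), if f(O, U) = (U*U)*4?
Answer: 921/935 ≈ 0.98503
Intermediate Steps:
R(F) = 36
f(O, U) = 4*U² (f(O, U) = U²*4 = 4*U²)
(f(-5, R(-8)) - 4263)/(895 + w(40)) = (4*36² - 4263)/(895 + 40) = (4*1296 - 4263)/935 = (5184 - 4263)*(1/935) = 921*(1/935) = 921/935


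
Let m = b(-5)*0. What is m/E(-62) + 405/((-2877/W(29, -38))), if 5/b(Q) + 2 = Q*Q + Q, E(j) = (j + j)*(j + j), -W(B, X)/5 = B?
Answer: 19575/959 ≈ 20.412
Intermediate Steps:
W(B, X) = -5*B
E(j) = 4*j² (E(j) = (2*j)*(2*j) = 4*j²)
b(Q) = 5/(-2 + Q + Q²) (b(Q) = 5/(-2 + (Q*Q + Q)) = 5/(-2 + (Q² + Q)) = 5/(-2 + (Q + Q²)) = 5/(-2 + Q + Q²))
m = 0 (m = (5/(-2 - 5 + (-5)²))*0 = (5/(-2 - 5 + 25))*0 = (5/18)*0 = 0)
m/E(-62) + 405/((-2877/W(29, -38))) = 0/((4*(-62)²)) + 405/((-2877/((-5*29)))) = 0/((4*3844)) + 405/((-2877/(-145))) = 0/15376 + 405/((-2877*(-1/145))) = 0*(1/15376) + 405/(2877/145) = 0 + 405*(145/2877) = 0 + 19575/959 = 19575/959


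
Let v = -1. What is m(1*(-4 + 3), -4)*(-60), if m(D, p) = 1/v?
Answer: 60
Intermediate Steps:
m(D, p) = -1 (m(D, p) = 1/(-1) = -1)
m(1*(-4 + 3), -4)*(-60) = -1*(-60) = 60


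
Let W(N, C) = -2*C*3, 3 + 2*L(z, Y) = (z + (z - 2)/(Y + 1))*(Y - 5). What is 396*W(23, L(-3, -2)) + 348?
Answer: 20544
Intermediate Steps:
L(z, Y) = -3/2 + (-5 + Y)*(z + (-2 + z)/(1 + Y))/2 (L(z, Y) = -3/2 + ((z + (z - 2)/(Y + 1))*(Y - 5))/2 = -3/2 + ((z + (-2 + z)/(1 + Y))*(-5 + Y))/2 = -3/2 + ((-5 + Y)*(z + (-2 + z)/(1 + Y)))/2 = -3/2 + (-5 + Y)*(z + (-2 + z)/(1 + Y))/2)
W(N, C) = -6*C
396*W(23, L(-3, -2)) + 348 = 396*(-3*(7 - 10*(-3) - 5*(-2) - 3*(-2)² - 3*(-2)*(-3))/(1 - 2)) + 348 = 396*(-3*(7 + 30 + 10 - 3*4 - 18)/(-1)) + 348 = 396*(-3*(-1)*(7 + 30 + 10 - 12 - 18)) + 348 = 396*(-3*(-1)*17) + 348 = 396*(-6*(-17/2)) + 348 = 396*51 + 348 = 20196 + 348 = 20544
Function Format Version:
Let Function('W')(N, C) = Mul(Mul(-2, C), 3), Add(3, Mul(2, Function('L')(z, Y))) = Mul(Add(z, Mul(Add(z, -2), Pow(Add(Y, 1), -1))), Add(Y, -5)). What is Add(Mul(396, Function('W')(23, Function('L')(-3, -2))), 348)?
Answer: 20544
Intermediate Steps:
Function('L')(z, Y) = Add(Rational(-3, 2), Mul(Rational(1, 2), Add(-5, Y), Add(z, Mul(Pow(Add(1, Y), -1), Add(-2, z))))) (Function('L')(z, Y) = Add(Rational(-3, 2), Mul(Rational(1, 2), Mul(Add(z, Mul(Add(z, -2), Pow(Add(Y, 1), -1))), Add(Y, -5)))) = Add(Rational(-3, 2), Mul(Rational(1, 2), Mul(Add(z, Mul(Add(-2, z), Pow(Add(1, Y), -1))), Add(-5, Y)))) = Add(Rational(-3, 2), Mul(Rational(1, 2), Mul(Add(z, Mul(Pow(Add(1, Y), -1), Add(-2, z))), Add(-5, Y)))) = Add(Rational(-3, 2), Mul(Rational(1, 2), Mul(Add(-5, Y), Add(z, Mul(Pow(Add(1, Y), -1), Add(-2, z)))))) = Add(Rational(-3, 2), Mul(Rational(1, 2), Add(-5, Y), Add(z, Mul(Pow(Add(1, Y), -1), Add(-2, z))))))
Function('W')(N, C) = Mul(-6, C)
Add(Mul(396, Function('W')(23, Function('L')(-3, -2))), 348) = Add(Mul(396, Mul(-6, Mul(Rational(1, 2), Pow(Add(1, -2), -1), Add(7, Mul(-10, -3), Mul(-5, -2), Mul(-3, Pow(-2, 2)), Mul(-3, -2, -3))))), 348) = Add(Mul(396, Mul(-6, Mul(Rational(1, 2), Pow(-1, -1), Add(7, 30, 10, Mul(-3, 4), -18)))), 348) = Add(Mul(396, Mul(-6, Mul(Rational(1, 2), -1, Add(7, 30, 10, -12, -18)))), 348) = Add(Mul(396, Mul(-6, Mul(Rational(1, 2), -1, 17))), 348) = Add(Mul(396, Mul(-6, Rational(-17, 2))), 348) = Add(Mul(396, 51), 348) = Add(20196, 348) = 20544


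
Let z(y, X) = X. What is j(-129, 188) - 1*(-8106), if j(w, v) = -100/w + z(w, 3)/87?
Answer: 30327575/3741 ≈ 8106.8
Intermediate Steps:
j(w, v) = 1/29 - 100/w (j(w, v) = -100/w + 3/87 = -100/w + 3*(1/87) = -100/w + 1/29 = 1/29 - 100/w)
j(-129, 188) - 1*(-8106) = (1/29)*(-2900 - 129)/(-129) - 1*(-8106) = (1/29)*(-1/129)*(-3029) + 8106 = 3029/3741 + 8106 = 30327575/3741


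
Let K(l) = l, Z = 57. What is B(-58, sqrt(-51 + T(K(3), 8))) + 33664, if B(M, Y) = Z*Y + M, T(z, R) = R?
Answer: 33606 + 57*I*sqrt(43) ≈ 33606.0 + 373.77*I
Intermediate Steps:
B(M, Y) = M + 57*Y (B(M, Y) = 57*Y + M = M + 57*Y)
B(-58, sqrt(-51 + T(K(3), 8))) + 33664 = (-58 + 57*sqrt(-51 + 8)) + 33664 = (-58 + 57*sqrt(-43)) + 33664 = (-58 + 57*(I*sqrt(43))) + 33664 = (-58 + 57*I*sqrt(43)) + 33664 = 33606 + 57*I*sqrt(43)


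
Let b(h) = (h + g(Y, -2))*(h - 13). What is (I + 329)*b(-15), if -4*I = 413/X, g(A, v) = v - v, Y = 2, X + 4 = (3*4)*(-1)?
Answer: 2254245/16 ≈ 1.4089e+5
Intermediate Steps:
X = -16 (X = -4 + (3*4)*(-1) = -4 + 12*(-1) = -4 - 12 = -16)
g(A, v) = 0
b(h) = h*(-13 + h) (b(h) = (h + 0)*(h - 13) = h*(-13 + h))
I = 413/64 (I = -413/(4*(-16)) = -413*(-1)/(4*16) = -¼*(-413/16) = 413/64 ≈ 6.4531)
(I + 329)*b(-15) = (413/64 + 329)*(-15*(-13 - 15)) = 21469*(-15*(-28))/64 = (21469/64)*420 = 2254245/16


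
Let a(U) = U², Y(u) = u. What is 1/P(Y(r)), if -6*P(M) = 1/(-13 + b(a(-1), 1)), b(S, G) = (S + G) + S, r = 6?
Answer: 60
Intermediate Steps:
b(S, G) = G + 2*S (b(S, G) = (G + S) + S = G + 2*S)
P(M) = 1/60 (P(M) = -1/(6*(-13 + (1 + 2*(-1)²))) = -1/(6*(-13 + (1 + 2*1))) = -1/(6*(-13 + (1 + 2))) = -1/(6*(-13 + 3)) = -⅙/(-10) = -⅙*(-⅒) = 1/60)
1/P(Y(r)) = 1/(1/60) = 60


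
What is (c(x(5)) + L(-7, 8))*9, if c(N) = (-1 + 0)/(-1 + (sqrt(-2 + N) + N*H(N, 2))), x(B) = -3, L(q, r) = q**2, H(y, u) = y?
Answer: 10119/23 + 3*I*sqrt(5)/23 ≈ 439.96 + 0.29166*I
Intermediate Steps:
c(N) = -1/(-1 + N**2 + sqrt(-2 + N)) (c(N) = (-1 + 0)/(-1 + (sqrt(-2 + N) + N*N)) = -1/(-1 + (sqrt(-2 + N) + N**2)) = -1/(-1 + (N**2 + sqrt(-2 + N))) = -1/(-1 + N**2 + sqrt(-2 + N)))
(c(x(5)) + L(-7, 8))*9 = (-1/(-1 + (-3)**2 + sqrt(-2 - 3)) + (-7)**2)*9 = (-1/(-1 + 9 + sqrt(-5)) + 49)*9 = (-1/(-1 + 9 + I*sqrt(5)) + 49)*9 = (-1/(8 + I*sqrt(5)) + 49)*9 = (49 - 1/(8 + I*sqrt(5)))*9 = 441 - 9/(8 + I*sqrt(5))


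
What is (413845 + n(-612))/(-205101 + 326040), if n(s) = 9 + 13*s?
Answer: 405898/120939 ≈ 3.3562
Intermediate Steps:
(413845 + n(-612))/(-205101 + 326040) = (413845 + (9 + 13*(-612)))/(-205101 + 326040) = (413845 + (9 - 7956))/120939 = (413845 - 7947)*(1/120939) = 405898*(1/120939) = 405898/120939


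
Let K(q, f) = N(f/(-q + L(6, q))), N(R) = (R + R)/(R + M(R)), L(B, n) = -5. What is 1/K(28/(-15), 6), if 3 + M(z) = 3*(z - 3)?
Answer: 77/15 ≈ 5.1333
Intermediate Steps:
M(z) = -12 + 3*z (M(z) = -3 + 3*(z - 3) = -3 + 3*(-3 + z) = -3 + (-9 + 3*z) = -12 + 3*z)
N(R) = 2*R/(-12 + 4*R) (N(R) = (R + R)/(R + (-12 + 3*R)) = (2*R)/(-12 + 4*R) = 2*R/(-12 + 4*R))
K(q, f) = f/(2*(-5 - q)*(-3 + f/(-5 - q))) (K(q, f) = (f/(-q - 5))/(2*(-3 + f/(-q - 5))) = (f/(-5 - q))/(2*(-3 + f/(-5 - q))) = f/(2*(-5 - q)*(-3 + f/(-5 - q))))
1/K(28/(-15), 6) = 1/((½)*6/(15 + 6 + 3*(28/(-15)))) = 1/((½)*6/(15 + 6 + 3*(28*(-1/15)))) = 1/((½)*6/(15 + 6 + 3*(-28/15))) = 1/((½)*6/(15 + 6 - 28/5)) = 1/((½)*6/(77/5)) = 1/((½)*6*(5/77)) = 1/(15/77) = 77/15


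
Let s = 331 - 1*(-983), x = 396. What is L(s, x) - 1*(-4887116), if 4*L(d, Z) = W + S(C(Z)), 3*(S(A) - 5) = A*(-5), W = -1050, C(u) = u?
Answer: 19546759/4 ≈ 4.8867e+6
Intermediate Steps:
s = 1314 (s = 331 + 983 = 1314)
S(A) = 5 - 5*A/3 (S(A) = 5 + (A*(-5))/3 = 5 + (-5*A)/3 = 5 - 5*A/3)
L(d, Z) = -1045/4 - 5*Z/12 (L(d, Z) = (-1050 + (5 - 5*Z/3))/4 = (-1045 - 5*Z/3)/4 = -1045/4 - 5*Z/12)
L(s, x) - 1*(-4887116) = (-1045/4 - 5/12*396) - 1*(-4887116) = (-1045/4 - 165) + 4887116 = -1705/4 + 4887116 = 19546759/4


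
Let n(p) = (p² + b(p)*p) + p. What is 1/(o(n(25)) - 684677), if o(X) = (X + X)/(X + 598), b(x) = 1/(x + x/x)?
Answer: -32473/22233482371 ≈ -1.4605e-6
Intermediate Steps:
b(x) = 1/(1 + x) (b(x) = 1/(x + 1) = 1/(1 + x))
n(p) = p + p² + p/(1 + p) (n(p) = (p² + p/(1 + p)) + p = p + p² + p/(1 + p))
o(X) = 2*X/(598 + X) (o(X) = (2*X)/(598 + X) = 2*X/(598 + X))
1/(o(n(25)) - 684677) = 1/(2*(25 + 25² + 25/(1 + 25))/(598 + (25 + 25² + 25/(1 + 25))) - 684677) = 1/(2*(25 + 625 + 25/26)/(598 + (25 + 625 + 25/26)) - 684677) = 1/(2*(16925/26)/(598 + 16925/26) - 684677) = 1/(2*(16925/26)/(32473/26) - 684677) = 1/(2*(16925/26)*(26/32473) - 684677) = 1/(33850/32473 - 684677) = 1/(-22233482371/32473) = -32473/22233482371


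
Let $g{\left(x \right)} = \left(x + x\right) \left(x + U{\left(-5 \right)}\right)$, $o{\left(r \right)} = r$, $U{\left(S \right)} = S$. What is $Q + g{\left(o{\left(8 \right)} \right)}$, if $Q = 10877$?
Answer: $10925$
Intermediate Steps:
$g{\left(x \right)} = 2 x \left(-5 + x\right)$ ($g{\left(x \right)} = \left(x + x\right) \left(x - 5\right) = 2 x \left(-5 + x\right)$)
$Q + g{\left(o{\left(8 \right)} \right)} = 10877 + 2 \cdot 8 \left(-5 + 8\right) = 10877 + 2 \cdot 8 \cdot 3 = 10877 + 48 = 10925$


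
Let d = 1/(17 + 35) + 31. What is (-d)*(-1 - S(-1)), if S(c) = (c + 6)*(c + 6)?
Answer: 1613/2 ≈ 806.50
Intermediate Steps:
S(c) = (6 + c)² (S(c) = (6 + c)*(6 + c) = (6 + c)²)
d = 1613/52 (d = 1/52 + 31 = 1613/52 ≈ 31.019)
(-d)*(-1 - S(-1)) = (-1*1613/52)*(-1 - (6 - 1)²) = -1613*(-1 - 1*5²)/52 = -1613*(-1 - 1*25)/52 = -1613*(-1 - 25)/52 = -1613/52*(-26) = 1613/2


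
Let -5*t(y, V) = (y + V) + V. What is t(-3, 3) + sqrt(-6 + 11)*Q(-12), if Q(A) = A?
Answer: -3/5 - 12*sqrt(5) ≈ -27.433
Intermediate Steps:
t(y, V) = -2*V/5 - y/5 (t(y, V) = -((y + V) + V)/5 = -((V + y) + V)/5 = -(y + 2*V)/5 = -2*V/5 - y/5)
t(-3, 3) + sqrt(-6 + 11)*Q(-12) = (-2/5*3 - 1/5*(-3)) + sqrt(-6 + 11)*(-12) = (-6/5 + 3/5) + sqrt(5)*(-12) = -3/5 - 12*sqrt(5)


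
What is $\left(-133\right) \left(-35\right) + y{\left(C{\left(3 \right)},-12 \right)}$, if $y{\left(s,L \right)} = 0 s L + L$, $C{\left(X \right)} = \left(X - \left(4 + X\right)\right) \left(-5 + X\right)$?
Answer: $4643$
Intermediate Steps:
$C{\left(X \right)} = 20 - 4 X$ ($C{\left(X \right)} = \left(X - \left(4 + X\right)\right) \left(-5 + X\right) = - 4 \left(-5 + X\right) = 20 - 4 X$)
$y{\left(s,L \right)} = L$ ($y{\left(s,L \right)} = 0 L + L = 0 + L = L$)
$\left(-133\right) \left(-35\right) + y{\left(C{\left(3 \right)},-12 \right)} = \left(-133\right) \left(-35\right) - 12 = 4655 - 12 = 4643$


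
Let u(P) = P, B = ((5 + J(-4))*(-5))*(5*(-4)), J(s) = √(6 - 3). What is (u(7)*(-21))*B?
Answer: -73500 - 14700*√3 ≈ -98961.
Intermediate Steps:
J(s) = √3
B = 500 + 100*√3 (B = ((5 + √3)*(-5))*(5*(-4)) = (-25 - 5*√3)*(-20) = 500 + 100*√3 ≈ 673.21)
(u(7)*(-21))*B = (7*(-21))*(500 + 100*√3) = -147*(500 + 100*√3) = -73500 - 14700*√3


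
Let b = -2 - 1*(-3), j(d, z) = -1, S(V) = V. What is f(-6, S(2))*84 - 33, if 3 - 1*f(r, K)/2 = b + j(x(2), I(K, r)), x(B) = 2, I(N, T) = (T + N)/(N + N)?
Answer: 471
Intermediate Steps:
I(N, T) = (N + T)/(2*N) (I(N, T) = (N + T)/((2*N)) = (N + T)*(1/(2*N)) = (N + T)/(2*N))
b = 1 (b = -2 + 3 = 1)
f(r, K) = 6 (f(r, K) = 6 - 2*(1 - 1) = 6 - 2*0 = 6 + 0 = 6)
f(-6, S(2))*84 - 33 = 6*84 - 33 = 504 - 33 = 471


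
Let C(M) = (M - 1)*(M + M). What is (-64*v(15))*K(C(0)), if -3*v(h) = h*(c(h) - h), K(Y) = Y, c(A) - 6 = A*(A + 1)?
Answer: 0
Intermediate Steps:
C(M) = 2*M*(-1 + M) (C(M) = (-1 + M)*(2*M) = 2*M*(-1 + M))
c(A) = 6 + A*(1 + A) (c(A) = 6 + A*(A + 1) = 6 + A*(1 + A))
v(h) = -h*(6 + h**2)/3 (v(h) = -h*((6 + h + h**2) - h)/3 = -h*(6 + h**2)/3)
(-64*v(15))*K(C(0)) = (-(-64)*15*(6 + 15**2)/3)*(2*0*(-1 + 0)) = (-(-64)*15*(6 + 225)/3)*(2*0*(-1)) = -(-64)*15*231/3*0 = -64*(-1155)*0 = 73920*0 = 0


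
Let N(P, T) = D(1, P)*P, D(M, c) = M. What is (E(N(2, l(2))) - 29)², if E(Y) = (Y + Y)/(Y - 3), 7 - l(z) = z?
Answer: 1089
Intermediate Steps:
l(z) = 7 - z
N(P, T) = P (N(P, T) = 1*P = P)
E(Y) = 2*Y/(-3 + Y) (E(Y) = (2*Y)/(-3 + Y) = 2*Y/(-3 + Y))
(E(N(2, l(2))) - 29)² = (2*2/(-3 + 2) - 29)² = (2*2/(-1) - 29)² = (2*2*(-1) - 29)² = (-4 - 29)² = (-33)² = 1089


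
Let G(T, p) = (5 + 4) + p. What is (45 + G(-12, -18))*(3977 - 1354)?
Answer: 94428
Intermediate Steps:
G(T, p) = 9 + p
(45 + G(-12, -18))*(3977 - 1354) = (45 + (9 - 18))*(3977 - 1354) = (45 - 9)*2623 = 36*2623 = 94428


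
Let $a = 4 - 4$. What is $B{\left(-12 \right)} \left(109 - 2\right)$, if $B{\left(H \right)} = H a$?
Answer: $0$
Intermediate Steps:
$a = 0$
$B{\left(H \right)} = 0$ ($B{\left(H \right)} = H 0 = 0$)
$B{\left(-12 \right)} \left(109 - 2\right) = 0 \left(109 - 2\right) = 0 \cdot 107 = 0$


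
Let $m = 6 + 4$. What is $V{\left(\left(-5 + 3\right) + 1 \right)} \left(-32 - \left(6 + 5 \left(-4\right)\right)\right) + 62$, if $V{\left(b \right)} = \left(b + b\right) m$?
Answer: $422$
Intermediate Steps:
$m = 10$
$V{\left(b \right)} = 20 b$ ($V{\left(b \right)} = \left(b + b\right) 10 = 2 b 10 = 20 b$)
$V{\left(\left(-5 + 3\right) + 1 \right)} \left(-32 - \left(6 + 5 \left(-4\right)\right)\right) + 62 = 20 \left(\left(-5 + 3\right) + 1\right) \left(-32 - \left(6 + 5 \left(-4\right)\right)\right) + 62 = 20 \left(-2 + 1\right) \left(-32 - \left(6 - 20\right)\right) + 62 = 20 \left(-1\right) \left(-32 - -14\right) + 62 = - 20 \left(-32 + 14\right) + 62 = \left(-20\right) \left(-18\right) + 62 = 360 + 62 = 422$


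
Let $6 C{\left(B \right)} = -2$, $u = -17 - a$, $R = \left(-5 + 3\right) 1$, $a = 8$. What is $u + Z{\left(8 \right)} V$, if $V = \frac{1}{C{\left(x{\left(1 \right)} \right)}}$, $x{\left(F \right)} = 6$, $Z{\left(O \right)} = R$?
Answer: $-19$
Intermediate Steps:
$R = -2$ ($R = \left(-2\right) 1 = -2$)
$Z{\left(O \right)} = -2$
$u = -25$ ($u = -17 - 8 = -25$)
$C{\left(B \right)} = - \frac{1}{3}$ ($C{\left(B \right)} = \frac{1}{6} \left(-2\right) = - \frac{1}{3}$)
$V = -3$ ($V = \frac{1}{- \frac{1}{3}} = -3$)
$u + Z{\left(8 \right)} V = -25 - -6 = -25 + 6 = -19$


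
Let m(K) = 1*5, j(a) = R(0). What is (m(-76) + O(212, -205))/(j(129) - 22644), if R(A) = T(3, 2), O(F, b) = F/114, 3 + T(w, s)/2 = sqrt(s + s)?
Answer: -391/1290822 ≈ -0.00030291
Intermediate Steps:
T(w, s) = -6 + 2*sqrt(2)*sqrt(s) (T(w, s) = -6 + 2*sqrt(s + s) = -6 + 2*sqrt(2*s) = -6 + 2*(sqrt(2)*sqrt(s)) = -6 + 2*sqrt(2)*sqrt(s))
O(F, b) = F/114 (O(F, b) = F*(1/114) = F/114)
R(A) = -2 (R(A) = -6 + 2*sqrt(2)*sqrt(2) = -6 + 4 = -2)
j(a) = -2
m(K) = 5
(m(-76) + O(212, -205))/(j(129) - 22644) = (5 + (1/114)*212)/(-2 - 22644) = (5 + 106/57)/(-22646) = (391/57)*(-1/22646) = -391/1290822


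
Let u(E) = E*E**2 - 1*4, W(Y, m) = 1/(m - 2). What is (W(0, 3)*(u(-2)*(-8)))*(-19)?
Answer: -1824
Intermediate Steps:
W(Y, m) = 1/(-2 + m)
u(E) = -4 + E**3 (u(E) = E**3 - 4 = -4 + E**3)
(W(0, 3)*(u(-2)*(-8)))*(-19) = (((-4 + (-2)**3)*(-8))/(-2 + 3))*(-19) = (((-4 - 8)*(-8))/1)*(-19) = (1*(-12*(-8)))*(-19) = (1*96)*(-19) = 96*(-19) = -1824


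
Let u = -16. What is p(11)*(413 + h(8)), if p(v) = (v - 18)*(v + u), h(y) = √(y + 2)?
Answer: 14455 + 35*√10 ≈ 14566.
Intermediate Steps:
h(y) = √(2 + y)
p(v) = (-18 + v)*(-16 + v) (p(v) = (v - 18)*(v - 16) = (-18 + v)*(-16 + v))
p(11)*(413 + h(8)) = (288 + 11² - 34*11)*(413 + √(2 + 8)) = (288 + 121 - 374)*(413 + √10) = 35*(413 + √10) = 14455 + 35*√10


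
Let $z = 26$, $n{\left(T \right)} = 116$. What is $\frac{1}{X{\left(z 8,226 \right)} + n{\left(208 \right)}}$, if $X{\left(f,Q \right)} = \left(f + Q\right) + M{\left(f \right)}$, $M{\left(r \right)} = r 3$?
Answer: $\frac{1}{1174} \approx 0.00085179$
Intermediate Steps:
$M{\left(r \right)} = 3 r$
$X{\left(f,Q \right)} = Q + 4 f$ ($X{\left(f,Q \right)} = \left(f + Q\right) + 3 f = \left(Q + f\right) + 3 f = Q + 4 f$)
$\frac{1}{X{\left(z 8,226 \right)} + n{\left(208 \right)}} = \frac{1}{\left(226 + 4 \cdot 26 \cdot 8\right) + 116} = \frac{1}{\left(226 + 4 \cdot 208\right) + 116} = \frac{1}{\left(226 + 832\right) + 116} = \frac{1}{1058 + 116} = \frac{1}{1174}$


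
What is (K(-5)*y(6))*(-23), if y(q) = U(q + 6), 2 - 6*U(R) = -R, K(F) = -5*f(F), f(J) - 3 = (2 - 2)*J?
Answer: 805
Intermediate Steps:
f(J) = 3 (f(J) = 3 + (2 - 2)*J = 3 + 0*J = 3 + 0 = 3)
K(F) = -15 (K(F) = -5*3 = -15)
U(R) = ⅓ + R/6 (U(R) = ⅓ - (-1)*R/6 = ⅓ + R/6)
y(q) = 4/3 + q/6 (y(q) = ⅓ + (q + 6)/6 = ⅓ + (6 + q)/6 = ⅓ + (1 + q/6) = 4/3 + q/6)
(K(-5)*y(6))*(-23) = -15*(4/3 + (⅙)*6)*(-23) = -15*(4/3 + 1)*(-23) = -15*7/3*(-23) = -35*(-23) = 805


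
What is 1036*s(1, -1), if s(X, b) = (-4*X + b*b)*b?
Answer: 3108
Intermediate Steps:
s(X, b) = b*(b² - 4*X) (s(X, b) = (-4*X + b²)*b = (b² - 4*X)*b = b*(b² - 4*X))
1036*s(1, -1) = 1036*(-((-1)² - 4*1)) = 1036*(-(1 - 4)) = 1036*(-1*(-3)) = 1036*3 = 3108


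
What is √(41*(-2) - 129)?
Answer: I*√211 ≈ 14.526*I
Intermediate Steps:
√(41*(-2) - 129) = √(-82 - 129) = √(-211) = I*√211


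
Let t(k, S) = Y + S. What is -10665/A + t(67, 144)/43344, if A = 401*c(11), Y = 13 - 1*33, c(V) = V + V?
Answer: -57646229/47797596 ≈ -1.2060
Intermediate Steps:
c(V) = 2*V
Y = -20 (Y = 13 - 33 = -20)
t(k, S) = -20 + S
A = 8822 (A = 401*(2*11) = 401*22 = 8822)
-10665/A + t(67, 144)/43344 = -10665/8822 + (-20 + 144)/43344 = -10665*1/8822 + 124*(1/43344) = -10665/8822 + 31/10836 = -57646229/47797596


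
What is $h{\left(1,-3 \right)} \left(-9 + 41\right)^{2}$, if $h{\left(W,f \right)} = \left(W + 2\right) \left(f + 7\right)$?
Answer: $12288$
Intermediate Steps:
$h{\left(W,f \right)} = \left(2 + W\right) \left(7 + f\right)$
$h{\left(1,-3 \right)} \left(-9 + 41\right)^{2} = \left(14 + 2 \left(-3\right) + 7 \cdot 1 + 1 \left(-3\right)\right) \left(-9 + 41\right)^{2} = \left(14 - 6 + 7 - 3\right) 32^{2} = 12 \cdot 1024 = 12288$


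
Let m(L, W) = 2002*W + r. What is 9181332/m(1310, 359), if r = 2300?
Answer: 4590666/360509 ≈ 12.734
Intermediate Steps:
m(L, W) = 2300 + 2002*W (m(L, W) = 2002*W + 2300 = 2300 + 2002*W)
9181332/m(1310, 359) = 9181332/(2300 + 2002*359) = 9181332/(2300 + 718718) = 9181332/721018 = 9181332*(1/721018) = 4590666/360509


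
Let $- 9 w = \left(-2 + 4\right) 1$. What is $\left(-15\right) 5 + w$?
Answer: $- \frac{677}{9} \approx -75.222$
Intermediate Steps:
$w = - \frac{2}{9}$ ($w = - \frac{\left(-2 + 4\right) 1}{9} = - \frac{2 \cdot 1}{9} = \left(- \frac{1}{9}\right) 2 = - \frac{2}{9} \approx -0.22222$)
$\left(-15\right) 5 + w = \left(-15\right) 5 - \frac{2}{9} = -75 - \frac{2}{9} = - \frac{677}{9}$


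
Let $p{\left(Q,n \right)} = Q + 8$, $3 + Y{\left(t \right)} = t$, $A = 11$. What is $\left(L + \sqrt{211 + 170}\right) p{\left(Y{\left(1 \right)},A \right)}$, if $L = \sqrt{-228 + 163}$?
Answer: $6 \sqrt{381} + 6 i \sqrt{65} \approx 117.12 + 48.374 i$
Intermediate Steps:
$Y{\left(t \right)} = -3 + t$
$p{\left(Q,n \right)} = 8 + Q$
$L = i \sqrt{65}$ ($L = \sqrt{-65} = i \sqrt{65} \approx 8.0623 i$)
$\left(L + \sqrt{211 + 170}\right) p{\left(Y{\left(1 \right)},A \right)} = \left(i \sqrt{65} + \sqrt{211 + 170}\right) \left(8 + \left(-3 + 1\right)\right) = \left(i \sqrt{65} + \sqrt{381}\right) \left(8 - 2\right) = \left(\sqrt{381} + i \sqrt{65}\right) 6 = 6 \sqrt{381} + 6 i \sqrt{65}$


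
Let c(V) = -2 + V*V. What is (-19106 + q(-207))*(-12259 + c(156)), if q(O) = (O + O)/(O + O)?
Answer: -230692875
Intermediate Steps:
c(V) = -2 + V**2
q(O) = 1 (q(O) = (2*O)/((2*O)) = (2*O)*(1/(2*O)) = 1)
(-19106 + q(-207))*(-12259 + c(156)) = (-19106 + 1)*(-12259 + (-2 + 156**2)) = -19105*(-12259 + (-2 + 24336)) = -19105*(-12259 + 24334) = -19105*12075 = -230692875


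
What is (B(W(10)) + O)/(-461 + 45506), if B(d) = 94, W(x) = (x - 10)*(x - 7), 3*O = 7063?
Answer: 113/2079 ≈ 0.054353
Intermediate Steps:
O = 7063/3 (O = (1/3)*7063 = 7063/3 ≈ 2354.3)
W(x) = (-10 + x)*(-7 + x)
(B(W(10)) + O)/(-461 + 45506) = (94 + 7063/3)/(-461 + 45506) = (7345/3)/45045 = (7345/3)*(1/45045) = 113/2079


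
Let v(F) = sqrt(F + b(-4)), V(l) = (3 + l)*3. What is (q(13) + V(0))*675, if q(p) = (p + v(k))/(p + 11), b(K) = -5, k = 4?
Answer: 51525/8 + 225*I/8 ≈ 6440.6 + 28.125*I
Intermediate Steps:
V(l) = 9 + 3*l
v(F) = sqrt(-5 + F) (v(F) = sqrt(F - 5) = sqrt(-5 + F))
q(p) = (I + p)/(11 + p) (q(p) = (p + sqrt(-5 + 4))/(p + 11) = (p + sqrt(-1))/(11 + p) = (p + I)/(11 + p) = (I + p)/(11 + p))
(q(13) + V(0))*675 = ((I + 13)/(11 + 13) + (9 + 3*0))*675 = ((13 + I)/24 + (9 + 0))*675 = ((13 + I)/24 + 9)*675 = ((13/24 + I/24) + 9)*675 = (229/24 + I/24)*675 = 51525/8 + 225*I/8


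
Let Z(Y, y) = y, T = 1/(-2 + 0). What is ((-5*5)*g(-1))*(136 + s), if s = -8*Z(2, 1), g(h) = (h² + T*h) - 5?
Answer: 11200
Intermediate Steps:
T = -½ (T = 1/(-2) = -½ ≈ -0.50000)
g(h) = -5 + h² - h/2 (g(h) = (h² - h/2) - 5 = -5 + h² - h/2)
s = -8 (s = -8*1 = -8)
((-5*5)*g(-1))*(136 + s) = ((-5*5)*(-5 + (-1)² - ½*(-1)))*(136 - 8) = -25*(-5 + 1 + ½)*128 = -25*(-7/2)*128 = (175/2)*128 = 11200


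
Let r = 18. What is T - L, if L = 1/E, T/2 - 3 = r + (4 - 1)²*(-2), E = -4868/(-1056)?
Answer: 7038/1217 ≈ 5.7831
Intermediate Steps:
E = 1217/264 (E = -4868*(-1/1056) = 1217/264 ≈ 4.6098)
T = 6 (T = 6 + 2*(18 + (4 - 1)²*(-2)) = 6 + 2*(18 + 3²*(-2)) = 6 + 2*(18 + 9*(-2)) = 6 + 2*(18 - 18) = 6 + 2*0 = 6 + 0 = 6)
L = 264/1217 (L = 1/(1217/264) = 264/1217 ≈ 0.21693)
T - L = 6 - 1*264/1217 = 6 - 264/1217 = 7038/1217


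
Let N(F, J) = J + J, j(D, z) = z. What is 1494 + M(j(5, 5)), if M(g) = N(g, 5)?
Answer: 1504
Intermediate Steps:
N(F, J) = 2*J
M(g) = 10 (M(g) = 2*5 = 10)
1494 + M(j(5, 5)) = 1494 + 10 = 1504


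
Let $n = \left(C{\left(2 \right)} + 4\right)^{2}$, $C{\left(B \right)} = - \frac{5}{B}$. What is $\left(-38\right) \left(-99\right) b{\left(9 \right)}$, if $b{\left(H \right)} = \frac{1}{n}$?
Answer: $1672$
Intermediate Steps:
$n = \frac{9}{4}$ ($n = \left(- \frac{5}{2} + 4\right)^{2} = \left(\frac{3}{2}\right)^{2} = \frac{9}{4} \approx 2.25$)
$b{\left(H \right)} = \frac{4}{9}$ ($b{\left(H \right)} = \frac{1}{\frac{9}{4}} = \frac{4}{9}$)
$\left(-38\right) \left(-99\right) b{\left(9 \right)} = \left(-38\right) \left(-99\right) \frac{4}{9} = 3762 \cdot \frac{4}{9} = 1672$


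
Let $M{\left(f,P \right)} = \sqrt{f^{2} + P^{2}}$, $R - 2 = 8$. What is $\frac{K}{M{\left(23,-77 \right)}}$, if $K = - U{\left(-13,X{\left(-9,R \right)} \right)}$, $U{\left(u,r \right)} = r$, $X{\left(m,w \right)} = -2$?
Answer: $\frac{\sqrt{6458}}{3229} \approx 0.024887$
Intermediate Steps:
$R = 10$ ($R = 2 + 8 = 10$)
$M{\left(f,P \right)} = \sqrt{P^{2} + f^{2}}$
$K = 2$ ($K = \left(-1\right) \left(-2\right) = 2$)
$\frac{K}{M{\left(23,-77 \right)}} = \frac{2}{\sqrt{\left(-77\right)^{2} + 23^{2}}} = \frac{2}{\sqrt{5929 + 529}} = \frac{2}{\sqrt{6458}} = 2 \frac{\sqrt{6458}}{6458} = \frac{\sqrt{6458}}{3229}$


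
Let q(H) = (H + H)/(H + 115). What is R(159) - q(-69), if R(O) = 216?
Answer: 219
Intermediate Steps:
q(H) = 2*H/(115 + H) (q(H) = (2*H)/(115 + H) = 2*H/(115 + H))
R(159) - q(-69) = 216 - 2*(-69)/(115 - 69) = 216 - 2*(-69)/46 = 216 - 1*(-3) = 216 + 3 = 219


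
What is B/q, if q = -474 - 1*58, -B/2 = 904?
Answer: 452/133 ≈ 3.3985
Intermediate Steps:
B = -1808 (B = -2*904 = -1808)
q = -532 (q = -474 - 58 = -532)
B/q = -1808/(-532) = -1808*(-1/532) = 452/133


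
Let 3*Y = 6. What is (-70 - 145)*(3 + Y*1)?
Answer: -1075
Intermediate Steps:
Y = 2 (Y = (⅓)*6 = 2)
(-70 - 145)*(3 + Y*1) = (-70 - 145)*(3 + 2*1) = -215*(3 + 2) = -215*5 = -1075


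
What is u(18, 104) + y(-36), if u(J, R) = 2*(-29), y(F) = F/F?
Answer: -57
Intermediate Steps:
y(F) = 1
u(J, R) = -58
u(18, 104) + y(-36) = -58 + 1 = -57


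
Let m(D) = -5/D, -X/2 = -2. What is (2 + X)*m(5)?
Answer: -6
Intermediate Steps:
X = 4 (X = -2*(-2) = 4)
(2 + X)*m(5) = (2 + 4)*(-5/5) = 6*(-5*⅕) = 6*(-1) = -6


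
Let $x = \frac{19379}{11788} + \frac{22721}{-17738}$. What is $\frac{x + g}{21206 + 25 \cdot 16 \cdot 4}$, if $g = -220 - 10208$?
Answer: $- \frac{155740887377}{340616641176} \approx -0.45723$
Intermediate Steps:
$g = -10428$
$x = \frac{5422111}{14935396}$ ($x = 19379 \cdot \frac{1}{11788} + 22721 \left(- \frac{1}{17738}\right) = \frac{19379}{11788} - \frac{22721}{17738} = \frac{5422111}{14935396} \approx 0.36304$)
$\frac{x + g}{21206 + 25 \cdot 16 \cdot 4} = \frac{\frac{5422111}{14935396} - 10428}{21206 + 25 \cdot 16 \cdot 4} = - \frac{155740887377}{14935396 \left(21206 + 400 \cdot 4\right)} = - \frac{155740887377}{14935396 \left(21206 + 1600\right)} = - \frac{155740887377}{14935396 \cdot 22806} = \left(- \frac{155740887377}{14935396}\right) \frac{1}{22806} = - \frac{155740887377}{340616641176}$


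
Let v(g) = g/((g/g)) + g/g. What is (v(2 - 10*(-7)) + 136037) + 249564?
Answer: 385674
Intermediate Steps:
v(g) = 1 + g (v(g) = g/1 + 1 = g*1 + 1 = g + 1 = 1 + g)
(v(2 - 10*(-7)) + 136037) + 249564 = ((1 + (2 - 10*(-7))) + 136037) + 249564 = ((1 + (2 + 70)) + 136037) + 249564 = ((1 + 72) + 136037) + 249564 = (73 + 136037) + 249564 = 136110 + 249564 = 385674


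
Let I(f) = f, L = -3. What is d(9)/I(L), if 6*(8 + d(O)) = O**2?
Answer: -11/6 ≈ -1.8333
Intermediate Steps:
d(O) = -8 + O**2/6
d(9)/I(L) = (-8 + (1/6)*9**2)/(-3) = (-8 + (1/6)*81)*(-1/3) = (-8 + 27/2)*(-1/3) = (11/2)*(-1/3) = -11/6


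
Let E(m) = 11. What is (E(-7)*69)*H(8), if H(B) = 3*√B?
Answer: 4554*√2 ≈ 6440.3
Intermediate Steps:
(E(-7)*69)*H(8) = (11*69)*(3*√8) = 759*(3*(2*√2)) = 759*(6*√2) = 4554*√2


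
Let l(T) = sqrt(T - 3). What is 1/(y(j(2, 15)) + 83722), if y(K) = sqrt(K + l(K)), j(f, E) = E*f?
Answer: 1/(83722 + sqrt(30 + 3*sqrt(3))) ≈ 1.1943e-5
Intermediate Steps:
l(T) = sqrt(-3 + T)
y(K) = sqrt(K + sqrt(-3 + K))
1/(y(j(2, 15)) + 83722) = 1/(sqrt(15*2 + sqrt(-3 + 15*2)) + 83722) = 1/(sqrt(30 + sqrt(-3 + 30)) + 83722) = 1/(sqrt(30 + sqrt(27)) + 83722) = 1/(sqrt(30 + 3*sqrt(3)) + 83722) = 1/(83722 + sqrt(30 + 3*sqrt(3)))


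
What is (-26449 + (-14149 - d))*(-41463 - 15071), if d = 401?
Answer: 2317837466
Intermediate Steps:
(-26449 + (-14149 - d))*(-41463 - 15071) = (-26449 + (-14149 - 1*401))*(-41463 - 15071) = (-26449 + (-14149 - 401))*(-56534) = (-26449 - 14550)*(-56534) = -40999*(-56534) = 2317837466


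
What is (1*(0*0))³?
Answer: 0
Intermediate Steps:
(1*(0*0))³ = (1*0)³ = 0³ = 0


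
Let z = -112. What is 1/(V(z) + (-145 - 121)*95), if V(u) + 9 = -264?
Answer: -1/25543 ≈ -3.9150e-5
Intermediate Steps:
V(u) = -273 (V(u) = -9 - 264 = -273)
1/(V(z) + (-145 - 121)*95) = 1/(-273 + (-145 - 121)*95) = 1/(-273 - 266*95) = 1/(-273 - 25270) = 1/(-25543) = -1/25543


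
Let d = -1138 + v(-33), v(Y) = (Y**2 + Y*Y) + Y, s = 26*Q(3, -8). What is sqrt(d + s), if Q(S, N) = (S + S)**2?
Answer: sqrt(1943) ≈ 44.079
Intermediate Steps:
Q(S, N) = 4*S**2 (Q(S, N) = (2*S)**2 = 4*S**2)
s = 936 (s = 26*(4*3**2) = 26*(4*9) = 26*36 = 936)
v(Y) = Y + 2*Y**2 (v(Y) = (Y**2 + Y**2) + Y = 2*Y**2 + Y = Y + 2*Y**2)
d = 1007 (d = -1138 - 33*(1 + 2*(-33)) = -1138 - 33*(1 - 66) = -1138 - 33*(-65) = -1138 + 2145 = 1007)
sqrt(d + s) = sqrt(1007 + 936) = sqrt(1943)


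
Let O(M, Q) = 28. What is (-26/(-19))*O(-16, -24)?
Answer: 728/19 ≈ 38.316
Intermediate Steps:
(-26/(-19))*O(-16, -24) = -26/(-19)*28 = -26*(-1/19)*28 = (26/19)*28 = 728/19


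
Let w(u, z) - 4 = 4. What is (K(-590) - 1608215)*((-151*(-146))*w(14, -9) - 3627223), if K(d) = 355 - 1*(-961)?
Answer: 5545175448645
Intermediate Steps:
K(d) = 1316 (K(d) = 355 + 961 = 1316)
w(u, z) = 8 (w(u, z) = 4 + 4 = 8)
(K(-590) - 1608215)*((-151*(-146))*w(14, -9) - 3627223) = (1316 - 1608215)*(-151*(-146)*8 - 3627223) = -1606899*(22046*8 - 3627223) = -1606899*(176368 - 3627223) = -1606899*(-3450855) = 5545175448645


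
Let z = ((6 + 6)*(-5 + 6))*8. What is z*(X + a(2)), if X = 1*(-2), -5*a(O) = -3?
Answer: -672/5 ≈ -134.40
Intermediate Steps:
a(O) = 3/5 (a(O) = -1/5*(-3) = 3/5)
X = -2
z = 96 (z = (12*1)*8 = 12*8 = 96)
z*(X + a(2)) = 96*(-2 + 3/5) = 96*(-7/5) = -672/5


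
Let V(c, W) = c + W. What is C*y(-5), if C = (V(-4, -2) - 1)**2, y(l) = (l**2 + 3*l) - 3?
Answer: 343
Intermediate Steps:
V(c, W) = W + c
y(l) = -3 + l**2 + 3*l
C = 49 (C = ((-2 - 4) - 1)**2 = (-6 - 1)**2 = (-7)**2 = 49)
C*y(-5) = 49*(-3 + (-5)**2 + 3*(-5)) = 49*(-3 + 25 - 15) = 49*7 = 343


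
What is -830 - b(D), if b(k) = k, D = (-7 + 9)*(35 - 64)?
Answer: -772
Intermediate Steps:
D = -58 (D = 2*(-29) = -58)
-830 - b(D) = -830 - 1*(-58) = -830 + 58 = -772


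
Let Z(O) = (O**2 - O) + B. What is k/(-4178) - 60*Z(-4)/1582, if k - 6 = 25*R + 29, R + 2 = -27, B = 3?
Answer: -1168515/1652399 ≈ -0.70716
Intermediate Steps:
R = -29 (R = -2 - 27 = -29)
Z(O) = 3 + O**2 - O (Z(O) = (O**2 - O) + 3 = 3 + O**2 - O)
k = -690 (k = 6 + (25*(-29) + 29) = 6 + (-725 + 29) = 6 - 696 = -690)
k/(-4178) - 60*Z(-4)/1582 = -690/(-4178) - 60*(3 + (-4)**2 - 1*(-4))/1582 = -690*(-1/4178) - 60*(3 + 16 + 4)*(1/1582) = 345/2089 - 60*23*(1/1582) = 345/2089 - 1380*1/1582 = 345/2089 - 690/791 = -1168515/1652399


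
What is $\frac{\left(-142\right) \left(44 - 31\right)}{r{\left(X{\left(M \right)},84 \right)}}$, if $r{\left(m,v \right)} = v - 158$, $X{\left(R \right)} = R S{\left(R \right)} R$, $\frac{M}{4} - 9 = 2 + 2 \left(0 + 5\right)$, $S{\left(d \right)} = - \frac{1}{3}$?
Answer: $\frac{923}{37} \approx 24.946$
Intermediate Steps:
$S{\left(d \right)} = - \frac{1}{3}$ ($S{\left(d \right)} = \left(-1\right) \frac{1}{3} = - \frac{1}{3}$)
$M = 84$ ($M = 36 + 4 \left(2 + 2 \left(0 + 5\right)\right) = 36 + 4 \left(2 + 2 \cdot 5\right) = 36 + 4 \left(2 + 10\right) = 36 + 4 \cdot 12 = 36 + 48 = 84$)
$X{\left(R \right)} = - \frac{R^{2}}{3}$ ($X{\left(R \right)} = R \left(- \frac{1}{3}\right) R = - \frac{R}{3} R = - \frac{R^{2}}{3}$)
$r{\left(m,v \right)} = -158 + v$ ($r{\left(m,v \right)} = v - 158 = -158 + v$)
$\frac{\left(-142\right) \left(44 - 31\right)}{r{\left(X{\left(M \right)},84 \right)}} = \frac{\left(-142\right) \left(44 - 31\right)}{-158 + 84} = \frac{\left(-142\right) 13}{-74} = \left(-1846\right) \left(- \frac{1}{74}\right) = \frac{923}{37}$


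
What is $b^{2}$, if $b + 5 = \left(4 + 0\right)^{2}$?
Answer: $121$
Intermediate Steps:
$b = 11$ ($b = -5 + \left(4 + 0\right)^{2} = -5 + 4^{2} = -5 + 16 = 11$)
$b^{2} = 11^{2} = 121$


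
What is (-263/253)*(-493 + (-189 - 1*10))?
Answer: 181996/253 ≈ 719.35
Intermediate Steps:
(-263/253)*(-493 + (-189 - 1*10)) = (-263*1/253)*(-493 + (-189 - 10)) = -263*(-493 - 199)/253 = -263/253*(-692) = 181996/253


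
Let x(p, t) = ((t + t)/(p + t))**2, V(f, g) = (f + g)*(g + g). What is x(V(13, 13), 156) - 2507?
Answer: -160439/64 ≈ -2506.9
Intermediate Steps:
V(f, g) = 2*g*(f + g) (V(f, g) = (f + g)*(2*g) = 2*g*(f + g))
x(p, t) = 4*t**2/(p + t)**2 (x(p, t) = ((2*t)/(p + t))**2 = (2*t/(p + t))**2 = 4*t**2/(p + t)**2)
x(V(13, 13), 156) - 2507 = 4*156**2/(2*13*(13 + 13) + 156)**2 - 2507 = 4*24336/(2*13*26 + 156)**2 - 2507 = 4*24336/(676 + 156)**2 - 2507 = 4*24336/832**2 - 2507 = 4*24336*(1/692224) - 2507 = 9/64 - 2507 = -160439/64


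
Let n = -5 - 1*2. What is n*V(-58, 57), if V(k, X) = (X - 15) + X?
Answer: -693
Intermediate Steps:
V(k, X) = -15 + 2*X (V(k, X) = (-15 + X) + X = -15 + 2*X)
n = -7 (n = -5 - 2 = -7)
n*V(-58, 57) = -7*(-15 + 2*57) = -7*(-15 + 114) = -7*99 = -693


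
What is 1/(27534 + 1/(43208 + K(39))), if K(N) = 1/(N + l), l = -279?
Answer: 10369919/285525349986 ≈ 3.6319e-5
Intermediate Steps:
K(N) = 1/(-279 + N) (K(N) = 1/(N - 279) = 1/(-279 + N))
1/(27534 + 1/(43208 + K(39))) = 1/(27534 + 1/(43208 + 1/(-279 + 39))) = 1/(27534 + 1/(43208 + 1/(-240))) = 1/(27534 + 1/(43208 - 1/240)) = 1/(27534 + 1/(10369919/240)) = 1/(27534 + 240/10369919) = 1/(285525349986/10369919) = 10369919/285525349986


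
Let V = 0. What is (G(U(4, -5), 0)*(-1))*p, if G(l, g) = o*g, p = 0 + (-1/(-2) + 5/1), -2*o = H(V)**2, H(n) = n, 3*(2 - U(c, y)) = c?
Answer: 0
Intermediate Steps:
U(c, y) = 2 - c/3
o = 0 (o = -1/2*0**2 = -1/2*0 = 0)
p = 11/2 (p = 0 + (-1*(-1/2) + 5*1) = 0 + (1/2 + 5) = 0 + 11/2 = 11/2 ≈ 5.5000)
G(l, g) = 0 (G(l, g) = 0*g = 0)
(G(U(4, -5), 0)*(-1))*p = (0*(-1))*(11/2) = 0*(11/2) = 0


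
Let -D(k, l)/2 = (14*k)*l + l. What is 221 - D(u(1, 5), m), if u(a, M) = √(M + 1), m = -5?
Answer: 211 - 140*√6 ≈ -131.93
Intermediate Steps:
u(a, M) = √(1 + M)
D(k, l) = -2*l - 28*k*l (D(k, l) = -2*((14*k)*l + l) = -2*(14*k*l + l) = -2*(l + 14*k*l) = -2*l - 28*k*l)
221 - D(u(1, 5), m) = 221 - (-2)*(-5)*(1 + 14*√(1 + 5)) = 221 - (-2)*(-5)*(1 + 14*√6) = 221 - (10 + 140*√6) = 221 + (-10 - 140*√6) = 211 - 140*√6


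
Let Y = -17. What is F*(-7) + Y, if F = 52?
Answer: -381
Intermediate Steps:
F*(-7) + Y = 52*(-7) - 17 = -364 - 17 = -381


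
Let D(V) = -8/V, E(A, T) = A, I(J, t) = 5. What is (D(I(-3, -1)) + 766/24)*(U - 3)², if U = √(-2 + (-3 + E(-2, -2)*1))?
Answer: 1819/30 - 1819*I*√7/10 ≈ 60.633 - 481.26*I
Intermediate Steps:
U = I*√7 (U = √(-2 + (-3 - 2*1)) = √(-2 + (-3 - 2)) = √(-2 - 5) = √(-7) = I*√7 ≈ 2.6458*I)
(D(I(-3, -1)) + 766/24)*(U - 3)² = (-8/5 + 766/24)*(I*√7 - 3)² = (-8*⅕ + 766*(1/24))*(-3 + I*√7)² = (-8/5 + 383/12)*(-3 + I*√7)² = 1819*(-3 + I*√7)²/60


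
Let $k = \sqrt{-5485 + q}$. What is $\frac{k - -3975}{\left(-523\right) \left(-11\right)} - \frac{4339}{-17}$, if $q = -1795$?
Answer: $\frac{25029842}{97801} + \frac{4 i \sqrt{455}}{5753} \approx 255.93 + 0.014831 i$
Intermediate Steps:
$k = 4 i \sqrt{455}$ ($k = \sqrt{-5485 - 1795} = \sqrt{-7280} = 4 i \sqrt{455} \approx 85.323 i$)
$\frac{k - -3975}{\left(-523\right) \left(-11\right)} - \frac{4339}{-17} = \frac{4 i \sqrt{455} - -3975}{\left(-523\right) \left(-11\right)} - \frac{4339}{-17} = \frac{4 i \sqrt{455} + 3975}{5753} - - \frac{4339}{17} = \left(3975 + 4 i \sqrt{455}\right) \frac{1}{5753} + \frac{4339}{17} = \left(\frac{3975}{5753} + \frac{4 i \sqrt{455}}{5753}\right) + \frac{4339}{17} = \frac{25029842}{97801} + \frac{4 i \sqrt{455}}{5753}$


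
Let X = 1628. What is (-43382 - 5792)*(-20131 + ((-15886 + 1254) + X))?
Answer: 1629380490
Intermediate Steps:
(-43382 - 5792)*(-20131 + ((-15886 + 1254) + X)) = (-43382 - 5792)*(-20131 + ((-15886 + 1254) + 1628)) = -49174*(-20131 + (-14632 + 1628)) = -49174*(-20131 - 13004) = -49174*(-33135) = 1629380490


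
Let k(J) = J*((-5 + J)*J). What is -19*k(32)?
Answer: -525312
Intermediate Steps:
k(J) = J²*(-5 + J) (k(J) = J*(J*(-5 + J)) = J²*(-5 + J))
-19*k(32) = -19*32²*(-5 + 32) = -19456*27 = -19*27648 = -525312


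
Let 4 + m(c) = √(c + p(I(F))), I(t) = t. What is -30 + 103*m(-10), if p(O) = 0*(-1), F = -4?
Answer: -442 + 103*I*√10 ≈ -442.0 + 325.71*I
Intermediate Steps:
p(O) = 0
m(c) = -4 + √c (m(c) = -4 + √(c + 0) = -4 + √c)
-30 + 103*m(-10) = -30 + 103*(-4 + √(-10)) = -30 + 103*(-4 + I*√10) = -30 + (-412 + 103*I*√10) = -442 + 103*I*√10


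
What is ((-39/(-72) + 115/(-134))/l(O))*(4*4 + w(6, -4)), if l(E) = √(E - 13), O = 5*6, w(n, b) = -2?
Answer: -3563*√17/13668 ≈ -1.0748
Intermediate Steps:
O = 30
l(E) = √(-13 + E)
((-39/(-72) + 115/(-134))/l(O))*(4*4 + w(6, -4)) = ((-39/(-72) + 115/(-134))/(√(-13 + 30)))*(4*4 - 2) = ((-39*(-1/72) + 115*(-1/134))/(√17))*(16 - 2) = ((13/24 - 115/134)*(√17/17))*14 = -509*√17/27336*14 = -3563*√17/13668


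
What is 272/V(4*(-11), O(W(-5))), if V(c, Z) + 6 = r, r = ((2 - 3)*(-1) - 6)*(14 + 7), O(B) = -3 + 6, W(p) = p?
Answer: -272/111 ≈ -2.4505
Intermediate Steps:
O(B) = 3
r = -105 (r = (-1*(-1) - 6)*21 = (1 - 6)*21 = -5*21 = -105)
V(c, Z) = -111 (V(c, Z) = -6 - 105 = -111)
272/V(4*(-11), O(W(-5))) = 272/(-111) = 272*(-1/111) = -272/111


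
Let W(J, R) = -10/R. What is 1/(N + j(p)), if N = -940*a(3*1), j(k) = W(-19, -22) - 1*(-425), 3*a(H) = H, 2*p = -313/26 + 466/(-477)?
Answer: -11/5660 ≈ -0.0019435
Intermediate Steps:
p = -161417/24804 (p = (-313/26 + 466/(-477))/2 = (-313*1/26 + 466*(-1/477))/2 = (-313/26 - 466/477)/2 = (½)*(-161417/12402) = -161417/24804 ≈ -6.5077)
a(H) = H/3
j(k) = 4680/11 (j(k) = -10/(-22) - 1*(-425) = -10*(-1/22) + 425 = 5/11 + 425 = 4680/11)
N = -940 (N = -940*3*1/3 = -940*3/3 = -940*1 = -940)
1/(N + j(p)) = 1/(-940 + 4680/11) = 1/(-5660/11) = -11/5660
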